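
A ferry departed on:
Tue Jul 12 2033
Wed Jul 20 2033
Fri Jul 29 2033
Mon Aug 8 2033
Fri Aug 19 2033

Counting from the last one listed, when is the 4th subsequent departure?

Wed Oct 12 2033

Gaps: 8, 9, 10, 11 days — each gap is 1 larger than the previous one.
Next gap: 12 days. Fri Aug 19 2033 + 12 days = Wed Aug 31 2033.
Next gap: 13 days. Wed Aug 31 2033 + 13 days = Tue Sep 13 2033.
Next gap: 14 days. Tue Sep 13 2033 + 14 days = Tue Sep 27 2033.
Next gap: 15 days. Tue Sep 27 2033 + 15 days = Wed Oct 12 2033.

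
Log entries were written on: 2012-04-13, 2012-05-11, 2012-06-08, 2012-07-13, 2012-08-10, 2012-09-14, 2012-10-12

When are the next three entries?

These are Fridays at 28- or 35-day spacing (28, 28, 35, 28, 35, 28).
The pattern: 2nd Friday of the month.
2nd Friday of November 2012: 2012-11-09.
December 2012 — 2nd Friday is 2012-12-14.
2nd Friday of January 2013: 2013-01-11.

2012-11-09, 2012-12-14, 2013-01-11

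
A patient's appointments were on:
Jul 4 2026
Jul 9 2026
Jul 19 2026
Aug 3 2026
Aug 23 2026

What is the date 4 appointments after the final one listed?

Gaps: 5, 10, 15, 20 days — each gap is 5 larger than the previous one.
Next gap: 25 days. Aug 23 2026 + 25 days = Sep 17 2026.
Next gap: 30 days. Sep 17 2026 + 30 days = Oct 17 2026.
Next gap: 35 days. Oct 17 2026 + 35 days = Nov 21 2026.
Next gap: 40 days. Nov 21 2026 + 40 days = Dec 31 2026.

Dec 31 2026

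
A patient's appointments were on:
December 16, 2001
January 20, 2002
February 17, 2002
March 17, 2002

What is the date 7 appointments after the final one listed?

October 20, 2002

These are Sundays at 28- or 35-day spacing (35, 28, 28).
The pattern: 3rd Sunday of the month.
April 2002 — 3rd Sunday is April 21, 2002.
May 2002 — 3rd Sunday is May 19, 2002.
June 2002 — 3rd Sunday is June 16, 2002.
3rd Sunday of July 2002: July 21, 2002.
3rd Sunday of August 2002: August 18, 2002.
3rd Sunday of September 2002: September 15, 2002.
3rd Sunday of October 2002: October 20, 2002.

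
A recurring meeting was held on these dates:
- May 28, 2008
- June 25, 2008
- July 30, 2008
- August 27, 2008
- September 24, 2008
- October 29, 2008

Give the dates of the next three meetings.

All Wednesdays; the gaps (28, 35, 28, 28, 35) vary with month length.
This is the last Wednesday of each month.
Last Wednesday of November 2008: November 26, 2008.
December 2008 ends with Wednesday December 31, 2008.
Last Wednesday of January 2009: January 28, 2009.

November 26, 2008; December 31, 2008; January 28, 2009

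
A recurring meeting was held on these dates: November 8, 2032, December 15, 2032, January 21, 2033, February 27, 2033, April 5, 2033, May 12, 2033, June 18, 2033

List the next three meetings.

Every event comes 37 days after the last (37, 37, 37, 37, 37, 37).
June 18, 2033 + 37 days = July 25, 2033.
July 25, 2033 + 37 days = August 31, 2033.
August 31, 2033 + 37 days = October 7, 2033.

July 25, 2033; August 31, 2033; October 7, 2033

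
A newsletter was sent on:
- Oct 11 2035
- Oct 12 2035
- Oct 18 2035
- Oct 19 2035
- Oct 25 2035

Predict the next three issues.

Every event lands on a Thursday or Friday (gaps cycle 1, 6, 1, 6).
So the schedule is: every Thursday and Friday.
The following Friday is Oct 26 2035.
The following Thursday is Nov 1 2035.
The following Friday is Nov 2 2035.

Oct 26 2035, Nov 1 2035, Nov 2 2035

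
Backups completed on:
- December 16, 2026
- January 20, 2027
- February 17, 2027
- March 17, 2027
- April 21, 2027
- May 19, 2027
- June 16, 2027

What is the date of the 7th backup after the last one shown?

January 19, 2028

Gaps: 35, 28, 28, 35, 28, 28 days — a mix of 28 and 35. Every date is a Wednesday.
Each is the 3rd Wednesday of its month.
3rd Wednesday of July 2027: July 21, 2027.
3rd Wednesday of August 2027: August 18, 2027.
September 2027 — 3rd Wednesday is September 15, 2027.
October 2027 — 3rd Wednesday is October 20, 2027.
November 2027 — 3rd Wednesday is November 17, 2027.
December 2027 — 3rd Wednesday is December 15, 2027.
3rd Wednesday of January 2028: January 19, 2028.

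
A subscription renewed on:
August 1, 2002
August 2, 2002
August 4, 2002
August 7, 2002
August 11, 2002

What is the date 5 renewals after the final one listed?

Gaps: 1, 2, 3, 4 days — each gap is 1 larger than the previous one.
Next gap: 5 days. August 11, 2002 + 5 days = August 16, 2002.
Next gap: 6 days. August 16, 2002 + 6 days = August 22, 2002.
Next gap: 7 days. August 22, 2002 + 7 days = August 29, 2002.
Next gap: 8 days. August 29, 2002 + 8 days = September 6, 2002.
Next gap: 9 days. September 6, 2002 + 9 days = September 15, 2002.

September 15, 2002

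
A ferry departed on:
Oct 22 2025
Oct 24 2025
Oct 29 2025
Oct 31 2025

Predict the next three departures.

Nov 5 2025, Nov 7 2025, Nov 12 2025

The gap pattern 2, 5, 2 repeats every 2 events.
These are the Wednesdays and Fridays of each week.
The following Wednesday is Nov 5 2025.
The following Friday is Nov 7 2025.
Next Wednesday: Nov 12 2025.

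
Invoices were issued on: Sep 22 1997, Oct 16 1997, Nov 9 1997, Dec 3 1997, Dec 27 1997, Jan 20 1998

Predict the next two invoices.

Every event comes 24 days after the last (24, 24, 24, 24, 24).
Jan 20 1998 + 24 days = Feb 13 1998.
Feb 13 1998 + 24 days = Mar 9 1998.

Feb 13 1998, Mar 9 1998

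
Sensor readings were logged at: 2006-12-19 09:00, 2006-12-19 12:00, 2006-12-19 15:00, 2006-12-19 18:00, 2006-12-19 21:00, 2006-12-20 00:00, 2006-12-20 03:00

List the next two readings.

2006-12-20 06:00, 2006-12-20 09:00

Gaps: 3, 3, 3, 3, 3, 3 hours — each event is 3 hours after the previous one.
2006-12-20 03:00 + 3 h = 2006-12-20 06:00.
2006-12-20 06:00 + 3 h = 2006-12-20 09:00.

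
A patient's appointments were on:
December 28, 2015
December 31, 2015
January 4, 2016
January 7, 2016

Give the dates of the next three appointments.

January 11, 2016; January 14, 2016; January 18, 2016

The gap pattern 3, 4, 3 repeats every 2 events.
These are the Mondays and Thursdays of each week.
The following Monday is January 11, 2016.
Next Thursday: January 14, 2016.
Next Monday: January 18, 2016.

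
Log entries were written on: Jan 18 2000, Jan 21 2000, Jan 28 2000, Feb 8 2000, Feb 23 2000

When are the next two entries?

Intervals are 3, 7, 11, 15 days — an arithmetic progression with common difference 4.
Next gap: 19 days. Feb 23 2000 + 19 days = Mar 13 2000.
Next gap: 23 days. Mar 13 2000 + 23 days = Apr 5 2000.

Mar 13 2000, Apr 5 2000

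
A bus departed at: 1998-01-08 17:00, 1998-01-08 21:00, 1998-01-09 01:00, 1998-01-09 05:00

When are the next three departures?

Spacing: 4, 4, 4 h — constant 4 h.
1998-01-09 05:00 + 4 h = 1998-01-09 09:00.
1998-01-09 09:00 + 4 h = 1998-01-09 13:00.
1998-01-09 13:00 + 4 h = 1998-01-09 17:00.

1998-01-09 09:00, 1998-01-09 13:00, 1998-01-09 17:00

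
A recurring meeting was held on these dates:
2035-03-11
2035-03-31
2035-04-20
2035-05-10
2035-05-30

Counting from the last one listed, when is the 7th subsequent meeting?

The spacing is 20, 20, 20, 20 days — always 20 days.
2035-05-30 + 20 days = 2035-06-19.
2035-06-19 + 20 days = 2035-07-09.
2035-07-09 + 20 days = 2035-07-29.
2035-07-29 + 20 days = 2035-08-18.
2035-08-18 + 20 days = 2035-09-07.
2035-09-07 + 20 days = 2035-09-27.
2035-09-27 + 20 days = 2035-10-17.

2035-10-17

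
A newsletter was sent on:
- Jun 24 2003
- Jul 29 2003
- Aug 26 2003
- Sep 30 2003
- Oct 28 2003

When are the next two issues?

Nov 25 2003, Dec 30 2003

These are Tuesdays with 35, 28, 35, 28-day gaps.
Each is the final Tuesday of its month — Jul 29 2003 is past the 28th, so '4th Tuesday' doesn't fit.
November 2003 ends with Tuesday Nov 25 2003.
December 2003 ends with Tuesday Dec 30 2003.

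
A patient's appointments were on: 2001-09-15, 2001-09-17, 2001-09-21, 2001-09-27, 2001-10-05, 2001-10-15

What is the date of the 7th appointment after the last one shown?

2002-02-18

Gaps: 2, 4, 6, 8, 10 days — each gap is 2 larger than the previous one.
Next gap: 12 days. 2001-10-15 + 12 days = 2001-10-27.
Next gap: 14 days. 2001-10-27 + 14 days = 2001-11-10.
Next gap: 16 days. 2001-11-10 + 16 days = 2001-11-26.
Next gap: 18 days. 2001-11-26 + 18 days = 2001-12-14.
Next gap: 20 days. 2001-12-14 + 20 days = 2002-01-03.
Next gap: 22 days. 2002-01-03 + 22 days = 2002-01-25.
Next gap: 24 days. 2002-01-25 + 24 days = 2002-02-18.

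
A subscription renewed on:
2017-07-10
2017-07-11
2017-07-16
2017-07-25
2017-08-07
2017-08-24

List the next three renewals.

2017-09-14, 2017-10-09, 2017-11-07

Gaps: 1, 5, 9, 13, 17 days — each gap is 4 larger than the previous one.
Next gap: 21 days. 2017-08-24 + 21 days = 2017-09-14.
Next gap: 25 days. 2017-09-14 + 25 days = 2017-10-09.
Next gap: 29 days. 2017-10-09 + 29 days = 2017-11-07.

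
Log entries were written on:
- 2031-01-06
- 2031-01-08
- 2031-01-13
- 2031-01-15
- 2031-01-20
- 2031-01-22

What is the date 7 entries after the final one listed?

2031-02-17

The gap pattern 2, 5, 2, 5, 2 repeats every 2 events.
These are the Mondays and Wednesdays of each week.
Next Monday: 2031-01-27.
Next Wednesday: 2031-01-29.
Next Monday: 2031-02-03.
Next Wednesday: 2031-02-05.
Next Monday: 2031-02-10.
The following Wednesday is 2031-02-12.
Next Monday: 2031-02-17.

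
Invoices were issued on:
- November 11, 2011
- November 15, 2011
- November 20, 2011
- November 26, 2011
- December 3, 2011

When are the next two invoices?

December 11, 2011; December 20, 2011

Intervals are 4, 5, 6, 7 days — an arithmetic progression with common difference 1.
Next gap: 8 days. December 3, 2011 + 8 days = December 11, 2011.
Next gap: 9 days. December 11, 2011 + 9 days = December 20, 2011.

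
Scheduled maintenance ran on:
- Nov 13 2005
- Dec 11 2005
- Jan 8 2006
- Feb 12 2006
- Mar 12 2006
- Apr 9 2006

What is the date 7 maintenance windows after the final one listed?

Gaps: 28, 28, 35, 28, 28 days — a mix of 28 and 35. Every date is a Sunday.
Each is the 2nd Sunday of its month.
May 2006 — 2nd Sunday is May 14 2006.
June 2006 — 2nd Sunday is Jun 11 2006.
2nd Sunday of July 2006: Jul 9 2006.
August 2006 — 2nd Sunday is Aug 13 2006.
September 2006 — 2nd Sunday is Sep 10 2006.
2nd Sunday of October 2006: Oct 8 2006.
November 2006 — 2nd Sunday is Nov 12 2006.

Nov 12 2006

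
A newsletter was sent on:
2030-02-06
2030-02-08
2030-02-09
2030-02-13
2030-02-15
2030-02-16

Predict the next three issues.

2030-02-20, 2030-02-22, 2030-02-23

The gap pattern 2, 1, 4, 2, 1 repeats every 3 events.
These are the Wednesdays, Fridays and Saturdays of each week.
Next Wednesday: 2030-02-20.
Next Friday: 2030-02-22.
The following Saturday is 2030-02-23.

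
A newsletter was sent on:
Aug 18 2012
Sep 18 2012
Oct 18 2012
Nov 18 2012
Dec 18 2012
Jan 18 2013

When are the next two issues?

Each date is the 18th; the gaps (31, 30, 31, 30, 31) track the month lengths.
The rule is the 18th of each month.
Next: February 2013 → Feb 18 2013.
March 2013: Mar 18 2013.

Feb 18 2013, Mar 18 2013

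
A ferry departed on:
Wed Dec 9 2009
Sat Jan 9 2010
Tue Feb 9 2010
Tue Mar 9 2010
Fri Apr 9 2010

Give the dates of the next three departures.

Gaps: 31, 31, 28, 31 days — not constant. Every event is on the 9th of the month.
Pattern: the 9th of each month.
May 2010: Sun May 9 2010.
Next: June 2010 → Wed Jun 9 2010.
July 2010: Fri Jul 9 2010.

Sun May 9 2010, Wed Jun 9 2010, Fri Jul 9 2010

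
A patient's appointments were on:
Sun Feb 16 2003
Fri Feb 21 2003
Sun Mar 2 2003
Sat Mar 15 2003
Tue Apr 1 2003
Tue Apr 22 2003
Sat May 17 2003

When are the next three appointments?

Sun Jun 15 2003, Fri Jul 18 2003, Sun Aug 24 2003

Gaps: 5, 9, 13, 17, 21, 25 days — each gap is 4 larger than the previous one.
Next gap: 29 days. Sat May 17 2003 + 29 days = Sun Jun 15 2003.
Next gap: 33 days. Sun Jun 15 2003 + 33 days = Fri Jul 18 2003.
Next gap: 37 days. Fri Jul 18 2003 + 37 days = Sun Aug 24 2003.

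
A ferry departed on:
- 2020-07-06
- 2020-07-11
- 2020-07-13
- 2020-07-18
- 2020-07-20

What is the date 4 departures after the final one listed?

Gaps: 5, 2, 5, 2 days — not constant, but cyclic with period 2.
The events fall on every Monday and Saturday.
The following Saturday is 2020-07-25.
The following Monday is 2020-07-27.
Next Saturday: 2020-08-01.
Next Monday: 2020-08-03.

2020-08-03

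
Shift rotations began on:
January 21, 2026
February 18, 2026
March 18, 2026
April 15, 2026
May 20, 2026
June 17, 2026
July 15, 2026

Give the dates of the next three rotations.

All dates are Wednesdays, 28, 28, 28, 35, 28, 28 days apart.
Specifically, the 3rd Wednesday of each month.
3rd Wednesday of August 2026: August 19, 2026.
3rd Wednesday of September 2026: September 16, 2026.
October 2026 — 3rd Wednesday is October 21, 2026.

August 19, 2026; September 16, 2026; October 21, 2026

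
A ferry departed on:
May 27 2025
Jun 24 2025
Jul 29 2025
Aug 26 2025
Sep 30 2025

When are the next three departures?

All Tuesdays; the gaps (28, 35, 28, 35) vary with month length.
This is the last Tuesday of each month.
October 2025 ends with Tuesday Oct 28 2025.
Last Tuesday of November 2025: Nov 25 2025.
Last Tuesday of December 2025: Dec 30 2025.

Oct 28 2025, Nov 25 2025, Dec 30 2025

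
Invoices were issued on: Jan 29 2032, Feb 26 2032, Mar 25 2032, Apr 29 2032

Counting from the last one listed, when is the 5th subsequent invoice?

All Thursdays; the gaps (28, 28, 35) vary with month length.
This is the last Thursday of each month.
May 2032 ends with Thursday May 27 2032.
Last Thursday of June 2032: Jun 24 2032.
Last Thursday of July 2032: Jul 29 2032.
August 2032 ends with Thursday Aug 26 2032.
Last Thursday of September 2032: Sep 30 2032.

Sep 30 2032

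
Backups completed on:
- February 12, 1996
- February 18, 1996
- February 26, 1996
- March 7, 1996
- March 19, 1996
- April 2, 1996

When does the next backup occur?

The spacing grows by 2 each time: 6, 8, 10, 12, 14 days.
Next gap: 16 days. April 2, 1996 + 16 days = April 18, 1996.

April 18, 1996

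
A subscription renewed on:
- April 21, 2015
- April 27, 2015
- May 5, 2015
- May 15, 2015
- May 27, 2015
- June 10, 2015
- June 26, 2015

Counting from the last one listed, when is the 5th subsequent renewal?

Intervals are 6, 8, 10, 12, 14, 16 days — an arithmetic progression with common difference 2.
Next gap: 18 days. June 26, 2015 + 18 days = July 14, 2015.
Next gap: 20 days. July 14, 2015 + 20 days = August 3, 2015.
Next gap: 22 days. August 3, 2015 + 22 days = August 25, 2015.
Next gap: 24 days. August 25, 2015 + 24 days = September 18, 2015.
Next gap: 26 days. September 18, 2015 + 26 days = October 14, 2015.

October 14, 2015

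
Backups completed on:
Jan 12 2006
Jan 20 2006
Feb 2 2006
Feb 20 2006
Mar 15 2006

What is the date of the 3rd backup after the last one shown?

Jun 22 2006

Gaps: 8, 13, 18, 23 days — each gap is 5 larger than the previous one.
Next gap: 28 days. Mar 15 2006 + 28 days = Apr 12 2006.
Next gap: 33 days. Apr 12 2006 + 33 days = May 15 2006.
Next gap: 38 days. May 15 2006 + 38 days = Jun 22 2006.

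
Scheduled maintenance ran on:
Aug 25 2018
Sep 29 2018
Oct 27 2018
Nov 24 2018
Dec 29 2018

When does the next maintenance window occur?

Jan 26 2019

All Saturdays; the gaps (35, 28, 28, 35) vary with month length.
This is the last Saturday of each month.
Last Saturday of January 2019: Jan 26 2019.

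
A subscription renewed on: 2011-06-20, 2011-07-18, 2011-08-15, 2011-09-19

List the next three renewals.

Gaps: 28, 28, 35 days — a mix of 28 and 35. Every date is a Monday.
Each is the 3rd Monday of its month.
October 2011 — 3rd Monday is 2011-10-17.
November 2011 — 3rd Monday is 2011-11-21.
3rd Monday of December 2011: 2011-12-19.

2011-10-17, 2011-11-21, 2011-12-19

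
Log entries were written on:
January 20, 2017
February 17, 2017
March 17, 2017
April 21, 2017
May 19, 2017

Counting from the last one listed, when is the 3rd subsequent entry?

All dates are Fridays, 28, 28, 35, 28 days apart.
Specifically, the 3rd Friday of each month.
3rd Friday of June 2017: June 16, 2017.
July 2017 — 3rd Friday is July 21, 2017.
3rd Friday of August 2017: August 18, 2017.

August 18, 2017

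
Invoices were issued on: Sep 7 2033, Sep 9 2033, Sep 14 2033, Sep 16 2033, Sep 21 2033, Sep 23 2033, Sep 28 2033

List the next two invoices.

Sep 30 2033, Oct 5 2033

Gaps: 2, 5, 2, 5, 2, 5 days — not constant, but cyclic with period 2.
The events fall on every Wednesday and Friday.
Next Friday: Sep 30 2033.
The following Wednesday is Oct 5 2033.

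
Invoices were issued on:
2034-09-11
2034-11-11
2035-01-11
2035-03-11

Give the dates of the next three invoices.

2035-05-11, 2035-07-11, 2035-09-11

Gaps: 61, 61, 59 days — not constant. Every event is on the 11th of the month.
Pattern: the 11th of every 2 months.
May 2035: 2035-05-11.
Next: July 2035 → 2035-07-11.
Next: September 2035 → 2035-09-11.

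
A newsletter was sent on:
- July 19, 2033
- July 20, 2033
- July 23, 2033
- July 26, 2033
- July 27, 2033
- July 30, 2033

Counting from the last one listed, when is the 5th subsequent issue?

August 10, 2033

Gaps: 1, 3, 3, 1, 3 days — not constant, but cyclic with period 3.
The events fall on every Tuesday, Wednesday and Saturday.
Next Tuesday: August 2, 2033.
The following Wednesday is August 3, 2033.
Next Saturday: August 6, 2033.
Next Tuesday: August 9, 2033.
Next Wednesday: August 10, 2033.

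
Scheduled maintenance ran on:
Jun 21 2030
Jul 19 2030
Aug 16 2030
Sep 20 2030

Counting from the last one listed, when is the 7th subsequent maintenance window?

All dates are Fridays, 28, 28, 35 days apart.
Specifically, the 3rd Friday of each month.
October 2030 — 3rd Friday is Oct 18 2030.
3rd Friday of November 2030: Nov 15 2030.
December 2030 — 3rd Friday is Dec 20 2030.
January 2031 — 3rd Friday is Jan 17 2031.
3rd Friday of February 2031: Feb 21 2031.
March 2031 — 3rd Friday is Mar 21 2031.
3rd Friday of April 2031: Apr 18 2031.

Apr 18 2031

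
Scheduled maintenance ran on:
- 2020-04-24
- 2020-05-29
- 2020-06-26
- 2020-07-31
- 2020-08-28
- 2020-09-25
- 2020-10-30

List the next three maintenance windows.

2020-11-27, 2020-12-25, 2021-01-29

Every date is a Friday; gaps 35, 28, 35, 28, 28, 35 days.
Each is the last Friday of its month (at least one falls on the 29th or later, ruling out '4th Friday').
Last Friday of November 2020: 2020-11-27.
Last Friday of December 2020: 2020-12-25.
Last Friday of January 2021: 2021-01-29.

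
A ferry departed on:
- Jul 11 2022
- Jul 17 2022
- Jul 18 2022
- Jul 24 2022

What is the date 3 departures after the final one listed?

Gaps: 6, 1, 6 days — not constant, but cyclic with period 2.
The events fall on every Monday and Sunday.
The following Monday is Jul 25 2022.
Next Sunday: Jul 31 2022.
The following Monday is Aug 1 2022.

Aug 1 2022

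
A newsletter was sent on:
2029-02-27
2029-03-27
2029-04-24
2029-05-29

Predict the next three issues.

2029-06-26, 2029-07-31, 2029-08-28

Every date is a Tuesday; gaps 28, 28, 35 days.
Each is the last Tuesday of its month (at least one falls on the 29th or later, ruling out '4th Tuesday').
June 2029 ends with Tuesday 2029-06-26.
Last Tuesday of July 2029: 2029-07-31.
Last Tuesday of August 2029: 2029-08-28.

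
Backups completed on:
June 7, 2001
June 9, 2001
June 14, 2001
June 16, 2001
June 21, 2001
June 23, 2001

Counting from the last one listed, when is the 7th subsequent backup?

Gaps: 2, 5, 2, 5, 2 days — not constant, but cyclic with period 2.
The events fall on every Thursday and Saturday.
Next Thursday: June 28, 2001.
The following Saturday is June 30, 2001.
Next Thursday: July 5, 2001.
The following Saturday is July 7, 2001.
The following Thursday is July 12, 2001.
The following Saturday is July 14, 2001.
The following Thursday is July 19, 2001.

July 19, 2001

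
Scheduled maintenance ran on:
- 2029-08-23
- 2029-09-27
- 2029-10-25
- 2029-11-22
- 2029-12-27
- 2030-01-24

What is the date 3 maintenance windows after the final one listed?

2030-04-25

All dates are Thursdays, 35, 28, 28, 35, 28 days apart.
Specifically, the 4th Thursday of each month.
4th Thursday of February 2030: 2030-02-28.
4th Thursday of March 2030: 2030-03-28.
4th Thursday of April 2030: 2030-04-25.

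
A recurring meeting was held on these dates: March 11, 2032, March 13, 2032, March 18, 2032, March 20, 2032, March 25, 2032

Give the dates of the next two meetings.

Gaps: 2, 5, 2, 5 days — not constant, but cyclic with period 2.
The events fall on every Thursday and Saturday.
The following Saturday is March 27, 2032.
Next Thursday: April 1, 2032.

March 27, 2032; April 1, 2032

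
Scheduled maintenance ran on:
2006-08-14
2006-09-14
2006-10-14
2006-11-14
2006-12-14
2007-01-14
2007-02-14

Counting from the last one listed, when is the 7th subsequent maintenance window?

2007-09-14

The day-of-month is always 14 (31, 30, 31, 30, 31, 31 days between events).
So this recurs on the 14th of each month.
March 2007: 2007-03-14.
Next: April 2007 → 2007-04-14.
Next: May 2007 → 2007-05-14.
June 2007: 2007-06-14.
July 2007: 2007-07-14.
August 2007: 2007-08-14.
Next: September 2007 → 2007-09-14.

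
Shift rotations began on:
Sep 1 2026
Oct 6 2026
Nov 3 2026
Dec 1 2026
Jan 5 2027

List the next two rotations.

These are Tuesdays at 28- or 35-day spacing (35, 28, 28, 35).
The pattern: 1st Tuesday of the month.
1st Tuesday of February 2027: Feb 2 2027.
March 2027 — 1st Tuesday is Mar 2 2027.

Feb 2 2027, Mar 2 2027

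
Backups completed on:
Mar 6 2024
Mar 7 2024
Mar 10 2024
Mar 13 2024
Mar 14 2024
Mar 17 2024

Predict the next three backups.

Every event lands on a Wednesday or Thursday or Sunday (gaps cycle 1, 3, 3, 1, 3).
So the schedule is: every Wednesday, Thursday and Sunday.
Next Wednesday: Mar 20 2024.
Next Thursday: Mar 21 2024.
The following Sunday is Mar 24 2024.

Mar 20 2024, Mar 21 2024, Mar 24 2024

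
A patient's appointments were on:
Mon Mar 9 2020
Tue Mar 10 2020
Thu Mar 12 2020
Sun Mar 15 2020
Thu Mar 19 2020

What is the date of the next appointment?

Gaps: 1, 2, 3, 4 days — each gap is 1 larger than the previous one.
Next gap: 5 days. Thu Mar 19 2020 + 5 days = Tue Mar 24 2020.

Tue Mar 24 2020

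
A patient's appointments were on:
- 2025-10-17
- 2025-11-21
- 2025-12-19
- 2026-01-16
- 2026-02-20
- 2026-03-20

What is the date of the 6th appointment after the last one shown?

2026-09-18

Gaps: 35, 28, 28, 35, 28 days — a mix of 28 and 35. Every date is a Friday.
Each is the 3rd Friday of its month.
3rd Friday of April 2026: 2026-04-17.
3rd Friday of May 2026: 2026-05-15.
3rd Friday of June 2026: 2026-06-19.
3rd Friday of July 2026: 2026-07-17.
3rd Friday of August 2026: 2026-08-21.
September 2026 — 3rd Friday is 2026-09-18.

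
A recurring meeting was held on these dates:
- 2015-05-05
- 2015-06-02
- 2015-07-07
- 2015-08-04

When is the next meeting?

2015-09-01

All dates are Tuesdays, 28, 35, 28 days apart.
Specifically, the 1st Tuesday of each month.
1st Tuesday of September 2015: 2015-09-01.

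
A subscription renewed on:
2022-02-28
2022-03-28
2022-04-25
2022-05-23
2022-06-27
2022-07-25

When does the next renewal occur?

2022-08-22

All dates are Mondays, 28, 28, 28, 35, 28 days apart.
Specifically, the 4th Monday of each month.
4th Monday of August 2022: 2022-08-22.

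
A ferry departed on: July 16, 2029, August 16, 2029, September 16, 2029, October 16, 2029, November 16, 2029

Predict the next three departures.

Each date is the 16th; the gaps (31, 31, 30, 31) track the month lengths.
The rule is the 16th of each month.
December 2029: December 16, 2029.
January 2030: January 16, 2030.
February 2030: February 16, 2030.

December 16, 2029; January 16, 2030; February 16, 2030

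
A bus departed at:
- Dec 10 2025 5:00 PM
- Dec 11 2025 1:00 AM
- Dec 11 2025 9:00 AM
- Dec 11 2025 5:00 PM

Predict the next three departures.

Dec 12 2025 1:00 AM, Dec 12 2025 9:00 AM, Dec 12 2025 5:00 PM

Gaps: 8, 8, 8 hours — each event is 8 hours after the previous one.
Dec 11 2025 5:00 PM + 8 h = Dec 12 2025 1:00 AM.
Dec 12 2025 1:00 AM + 8 h = Dec 12 2025 9:00 AM.
Dec 12 2025 9:00 AM + 8 h = Dec 12 2025 5:00 PM.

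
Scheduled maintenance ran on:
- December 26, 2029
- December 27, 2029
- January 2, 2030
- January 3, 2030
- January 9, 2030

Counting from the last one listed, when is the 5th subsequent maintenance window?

Every event lands on a Wednesday or Thursday (gaps cycle 1, 6, 1, 6).
So the schedule is: every Wednesday and Thursday.
The following Thursday is January 10, 2030.
The following Wednesday is January 16, 2030.
The following Thursday is January 17, 2030.
Next Wednesday: January 23, 2030.
The following Thursday is January 24, 2030.

January 24, 2030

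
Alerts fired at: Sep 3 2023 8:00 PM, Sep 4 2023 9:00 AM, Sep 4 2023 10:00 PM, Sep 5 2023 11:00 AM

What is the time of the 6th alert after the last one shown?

Sep 8 2023 5:00 PM

Spacing: 13, 13, 13 h — constant 13 h.
Sep 5 2023 11:00 AM + 13 h = Sep 6 2023 12:00 AM.
Sep 6 2023 12:00 AM + 13 h = Sep 6 2023 1:00 PM.
Sep 6 2023 1:00 PM + 13 h = Sep 7 2023 2:00 AM.
Sep 7 2023 2:00 AM + 13 h = Sep 7 2023 3:00 PM.
Sep 7 2023 3:00 PM + 13 h = Sep 8 2023 4:00 AM.
Sep 8 2023 4:00 AM + 13 h = Sep 8 2023 5:00 PM.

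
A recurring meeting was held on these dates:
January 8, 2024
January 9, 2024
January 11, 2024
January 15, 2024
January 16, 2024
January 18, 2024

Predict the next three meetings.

Gaps: 1, 2, 4, 1, 2 days — not constant, but cyclic with period 3.
The events fall on every Monday, Tuesday and Thursday.
The following Monday is January 22, 2024.
The following Tuesday is January 23, 2024.
Next Thursday: January 25, 2024.

January 22, 2024; January 23, 2024; January 25, 2024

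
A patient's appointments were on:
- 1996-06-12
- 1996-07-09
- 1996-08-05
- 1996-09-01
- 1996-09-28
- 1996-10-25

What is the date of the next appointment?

1996-11-21

Every event comes 27 days after the last (27, 27, 27, 27, 27).
1996-10-25 + 27 days = 1996-11-21.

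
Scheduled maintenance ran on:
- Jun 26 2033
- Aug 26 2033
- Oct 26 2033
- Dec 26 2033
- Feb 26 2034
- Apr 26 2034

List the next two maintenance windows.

Jun 26 2034, Aug 26 2034

Gaps: 61, 61, 61, 62, 59 days — not constant. Every event is on the 26th of the month.
Pattern: the 26th of every 2 months.
June 2034: Jun 26 2034.
August 2034: Aug 26 2034.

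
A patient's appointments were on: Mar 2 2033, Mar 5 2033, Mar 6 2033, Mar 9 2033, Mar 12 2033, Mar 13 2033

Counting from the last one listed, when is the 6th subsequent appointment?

Gaps: 3, 1, 3, 3, 1 days — not constant, but cyclic with period 3.
The events fall on every Wednesday, Saturday and Sunday.
Next Wednesday: Mar 16 2033.
Next Saturday: Mar 19 2033.
Next Sunday: Mar 20 2033.
Next Wednesday: Mar 23 2033.
The following Saturday is Mar 26 2033.
The following Sunday is Mar 27 2033.

Mar 27 2033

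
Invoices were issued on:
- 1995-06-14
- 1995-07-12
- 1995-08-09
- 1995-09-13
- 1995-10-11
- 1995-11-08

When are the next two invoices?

These are Wednesdays at 28- or 35-day spacing (28, 28, 35, 28, 28).
The pattern: 2nd Wednesday of the month.
2nd Wednesday of December 1995: 1995-12-13.
2nd Wednesday of January 1996: 1996-01-10.

1995-12-13, 1996-01-10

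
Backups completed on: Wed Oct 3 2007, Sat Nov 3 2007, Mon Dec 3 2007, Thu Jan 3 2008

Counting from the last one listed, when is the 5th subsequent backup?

Tue Jun 3 2008

Gaps: 31, 30, 31 days — not constant. Every event is on the 3rd of the month.
Pattern: the 3rd of each month.
February 2008: Sun Feb 3 2008.
March 2008: Mon Mar 3 2008.
Next: April 2008 → Thu Apr 3 2008.
Next: May 2008 → Sat May 3 2008.
June 2008: Tue Jun 3 2008.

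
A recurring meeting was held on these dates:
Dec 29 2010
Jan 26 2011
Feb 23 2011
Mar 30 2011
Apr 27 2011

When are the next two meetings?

May 25 2011, Jun 29 2011

These are Wednesdays with 28, 28, 35, 28-day gaps.
Each is the final Wednesday of its month — Dec 29 2010 is past the 28th, so '4th Wednesday' doesn't fit.
May 2011 ends with Wednesday May 25 2011.
Last Wednesday of June 2011: Jun 29 2011.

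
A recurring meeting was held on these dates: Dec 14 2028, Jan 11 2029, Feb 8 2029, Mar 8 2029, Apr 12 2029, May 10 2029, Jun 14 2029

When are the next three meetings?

Jul 12 2029, Aug 9 2029, Sep 13 2029

All dates are Thursdays, 28, 28, 28, 35, 28, 35 days apart.
Specifically, the 2nd Thursday of each month.
July 2029 — 2nd Thursday is Jul 12 2029.
2nd Thursday of August 2029: Aug 9 2029.
September 2029 — 2nd Thursday is Sep 13 2029.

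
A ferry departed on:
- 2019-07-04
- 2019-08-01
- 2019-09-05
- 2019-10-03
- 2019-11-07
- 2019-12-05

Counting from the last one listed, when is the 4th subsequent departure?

Gaps: 28, 35, 28, 35, 28 days — a mix of 28 and 35. Every date is a Thursday.
Each is the 1st Thursday of its month.
1st Thursday of January 2020: 2020-01-02.
February 2020 — 1st Thursday is 2020-02-06.
March 2020 — 1st Thursday is 2020-03-05.
April 2020 — 1st Thursday is 2020-04-02.

2020-04-02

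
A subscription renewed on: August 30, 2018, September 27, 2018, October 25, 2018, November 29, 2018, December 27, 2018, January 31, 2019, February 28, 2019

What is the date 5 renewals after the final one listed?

Every date is a Thursday; gaps 28, 28, 35, 28, 35, 28 days.
Each is the last Thursday of its month (at least one falls on the 29th or later, ruling out '4th Thursday').
Last Thursday of March 2019: March 28, 2019.
April 2019 ends with Thursday April 25, 2019.
May 2019 ends with Thursday May 30, 2019.
June 2019 ends with Thursday June 27, 2019.
July 2019 ends with Thursday July 25, 2019.

July 25, 2019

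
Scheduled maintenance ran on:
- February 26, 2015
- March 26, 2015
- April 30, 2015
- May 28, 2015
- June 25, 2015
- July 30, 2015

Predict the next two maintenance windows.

All Thursdays; the gaps (28, 35, 28, 28, 35) vary with month length.
This is the last Thursday of each month.
August 2015 ends with Thursday August 27, 2015.
September 2015 ends with Thursday September 24, 2015.

August 27, 2015; September 24, 2015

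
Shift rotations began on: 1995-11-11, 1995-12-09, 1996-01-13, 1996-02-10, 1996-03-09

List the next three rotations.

1996-04-13, 1996-05-11, 1996-06-08

Gaps: 28, 35, 28, 28 days — a mix of 28 and 35. Every date is a Saturday.
Each is the 2nd Saturday of its month.
April 1996 — 2nd Saturday is 1996-04-13.
2nd Saturday of May 1996: 1996-05-11.
2nd Saturday of June 1996: 1996-06-08.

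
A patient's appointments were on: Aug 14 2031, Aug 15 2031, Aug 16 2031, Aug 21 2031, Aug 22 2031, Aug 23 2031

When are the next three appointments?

Every event lands on a Thursday or Friday or Saturday (gaps cycle 1, 1, 5, 1, 1).
So the schedule is: every Thursday, Friday and Saturday.
The following Thursday is Aug 28 2031.
The following Friday is Aug 29 2031.
Next Saturday: Aug 30 2031.

Aug 28 2031, Aug 29 2031, Aug 30 2031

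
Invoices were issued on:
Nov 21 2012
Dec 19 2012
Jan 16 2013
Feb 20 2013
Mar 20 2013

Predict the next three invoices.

Apr 17 2013, May 15 2013, Jun 19 2013

All dates are Wednesdays, 28, 28, 35, 28 days apart.
Specifically, the 3rd Wednesday of each month.
3rd Wednesday of April 2013: Apr 17 2013.
May 2013 — 3rd Wednesday is May 15 2013.
June 2013 — 3rd Wednesday is Jun 19 2013.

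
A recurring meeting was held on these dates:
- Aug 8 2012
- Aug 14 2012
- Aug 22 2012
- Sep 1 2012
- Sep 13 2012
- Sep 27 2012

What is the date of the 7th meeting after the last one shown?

Feb 28 2013

The spacing grows by 2 each time: 6, 8, 10, 12, 14 days.
Next gap: 16 days. Sep 27 2012 + 16 days = Oct 13 2012.
Next gap: 18 days. Oct 13 2012 + 18 days = Oct 31 2012.
Next gap: 20 days. Oct 31 2012 + 20 days = Nov 20 2012.
Next gap: 22 days. Nov 20 2012 + 22 days = Dec 12 2012.
Next gap: 24 days. Dec 12 2012 + 24 days = Jan 5 2013.
Next gap: 26 days. Jan 5 2013 + 26 days = Jan 31 2013.
Next gap: 28 days. Jan 31 2013 + 28 days = Feb 28 2013.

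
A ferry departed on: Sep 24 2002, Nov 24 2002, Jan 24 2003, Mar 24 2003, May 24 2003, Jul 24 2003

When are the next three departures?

Sep 24 2003, Nov 24 2003, Jan 24 2004

The day-of-month is always 24 (61, 61, 59, 61, 61 days between events).
So this recurs on the 24th of every 2 months.
Next: September 2003 → Sep 24 2003.
Next: November 2003 → Nov 24 2003.
Next: January 2004 → Jan 24 2004.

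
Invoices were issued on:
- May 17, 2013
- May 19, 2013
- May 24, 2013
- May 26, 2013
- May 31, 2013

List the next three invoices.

June 2, 2013; June 7, 2013; June 9, 2013

The gap pattern 2, 5, 2, 5 repeats every 2 events.
These are the Fridays and Sundays of each week.
Next Sunday: June 2, 2013.
Next Friday: June 7, 2013.
The following Sunday is June 9, 2013.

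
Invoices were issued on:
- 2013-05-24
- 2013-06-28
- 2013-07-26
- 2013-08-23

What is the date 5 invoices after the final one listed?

Gaps: 35, 28, 28 days — a mix of 28 and 35. Every date is a Friday.
Each is the 4th Friday of its month.
4th Friday of September 2013: 2013-09-27.
4th Friday of October 2013: 2013-10-25.
4th Friday of November 2013: 2013-11-22.
4th Friday of December 2013: 2013-12-27.
4th Friday of January 2014: 2014-01-24.

2014-01-24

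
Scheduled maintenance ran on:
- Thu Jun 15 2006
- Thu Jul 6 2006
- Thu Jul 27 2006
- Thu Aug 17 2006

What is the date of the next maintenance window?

Thu Sep 7 2006

The spacing is 21, 21, 21 days — always 21 days.
Thu Aug 17 2006 + 21 days = Thu Sep 7 2006.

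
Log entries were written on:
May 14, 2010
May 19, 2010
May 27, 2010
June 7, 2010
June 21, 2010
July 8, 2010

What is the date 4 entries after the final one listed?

Gaps: 5, 8, 11, 14, 17 days — each gap is 3 larger than the previous one.
Next gap: 20 days. July 8, 2010 + 20 days = July 28, 2010.
Next gap: 23 days. July 28, 2010 + 23 days = August 20, 2010.
Next gap: 26 days. August 20, 2010 + 26 days = September 15, 2010.
Next gap: 29 days. September 15, 2010 + 29 days = October 14, 2010.

October 14, 2010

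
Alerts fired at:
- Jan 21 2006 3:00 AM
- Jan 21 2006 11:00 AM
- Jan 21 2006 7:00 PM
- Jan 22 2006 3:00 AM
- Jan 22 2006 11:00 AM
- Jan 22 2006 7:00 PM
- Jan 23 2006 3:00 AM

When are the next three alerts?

The interval is a steady 8 hours (8, 8, 8, 8, 8, 8).
Jan 23 2006 3:00 AM + 8 h = Jan 23 2006 11:00 AM.
Jan 23 2006 11:00 AM + 8 h = Jan 23 2006 7:00 PM.
Jan 23 2006 7:00 PM + 8 h = Jan 24 2006 3:00 AM.

Jan 23 2006 11:00 AM, Jan 23 2006 7:00 PM, Jan 24 2006 3:00 AM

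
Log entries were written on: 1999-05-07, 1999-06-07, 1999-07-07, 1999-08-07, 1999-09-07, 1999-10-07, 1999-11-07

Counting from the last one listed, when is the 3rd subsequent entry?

Gaps: 31, 30, 31, 31, 30, 31 days — not constant. Every event is on the 7th of the month.
Pattern: the 7th of each month.
Next: December 1999 → 1999-12-07.
January 2000: 2000-01-07.
February 2000: 2000-02-07.

2000-02-07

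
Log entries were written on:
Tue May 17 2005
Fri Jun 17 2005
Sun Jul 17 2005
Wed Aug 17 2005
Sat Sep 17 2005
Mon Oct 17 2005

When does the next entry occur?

The day-of-month is always 17 (31, 30, 31, 31, 30 days between events).
So this recurs on the 17th of each month.
November 2005: Thu Nov 17 2005.

Thu Nov 17 2005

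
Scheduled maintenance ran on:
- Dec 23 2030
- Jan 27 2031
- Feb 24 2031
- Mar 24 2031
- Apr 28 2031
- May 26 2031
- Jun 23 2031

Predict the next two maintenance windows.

All dates are Mondays, 35, 28, 28, 35, 28, 28 days apart.
Specifically, the 4th Monday of each month.
4th Monday of July 2031: Jul 28 2031.
4th Monday of August 2031: Aug 25 2031.

Jul 28 2031, Aug 25 2031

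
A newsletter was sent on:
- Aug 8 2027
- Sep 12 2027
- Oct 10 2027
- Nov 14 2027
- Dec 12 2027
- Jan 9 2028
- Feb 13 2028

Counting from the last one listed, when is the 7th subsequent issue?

Gaps: 35, 28, 35, 28, 28, 35 days — a mix of 28 and 35. Every date is a Sunday.
Each is the 2nd Sunday of its month.
March 2028 — 2nd Sunday is Mar 12 2028.
April 2028 — 2nd Sunday is Apr 9 2028.
2nd Sunday of May 2028: May 14 2028.
June 2028 — 2nd Sunday is Jun 11 2028.
2nd Sunday of July 2028: Jul 9 2028.
August 2028 — 2nd Sunday is Aug 13 2028.
2nd Sunday of September 2028: Sep 10 2028.

Sep 10 2028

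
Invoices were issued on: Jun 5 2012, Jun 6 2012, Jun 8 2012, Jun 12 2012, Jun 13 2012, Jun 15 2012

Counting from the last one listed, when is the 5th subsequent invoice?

Jun 27 2012

Gaps: 1, 2, 4, 1, 2 days — not constant, but cyclic with period 3.
The events fall on every Tuesday, Wednesday and Friday.
Next Tuesday: Jun 19 2012.
Next Wednesday: Jun 20 2012.
The following Friday is Jun 22 2012.
The following Tuesday is Jun 26 2012.
Next Wednesday: Jun 27 2012.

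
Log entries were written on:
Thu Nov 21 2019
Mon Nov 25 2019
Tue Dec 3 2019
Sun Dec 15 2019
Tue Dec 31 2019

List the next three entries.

Mon Jan 20 2020, Thu Feb 13 2020, Thu Mar 12 2020

The spacing grows by 4 each time: 4, 8, 12, 16 days.
Next gap: 20 days. Tue Dec 31 2019 + 20 days = Mon Jan 20 2020.
Next gap: 24 days. Mon Jan 20 2020 + 24 days = Thu Feb 13 2020.
Next gap: 28 days. Thu Feb 13 2020 + 28 days = Thu Mar 12 2020.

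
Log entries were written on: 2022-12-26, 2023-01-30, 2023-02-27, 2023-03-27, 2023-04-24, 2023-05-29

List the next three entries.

2023-06-26, 2023-07-31, 2023-08-28

Every date is a Monday; gaps 35, 28, 28, 28, 35 days.
Each is the last Monday of its month (at least one falls on the 29th or later, ruling out '4th Monday').
June 2023 ends with Monday 2023-06-26.
July 2023 ends with Monday 2023-07-31.
August 2023 ends with Monday 2023-08-28.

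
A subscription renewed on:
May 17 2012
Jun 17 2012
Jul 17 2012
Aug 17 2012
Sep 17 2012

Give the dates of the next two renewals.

Oct 17 2012, Nov 17 2012

Each date is the 17th; the gaps (31, 30, 31, 31) track the month lengths.
The rule is the 17th of each month.
Next: October 2012 → Oct 17 2012.
November 2012: Nov 17 2012.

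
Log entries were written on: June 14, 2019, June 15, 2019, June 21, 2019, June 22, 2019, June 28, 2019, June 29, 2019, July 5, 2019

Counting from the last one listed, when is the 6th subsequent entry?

Every event lands on a Friday or Saturday (gaps cycle 1, 6, 1, 6, 1, 6).
So the schedule is: every Friday and Saturday.
The following Saturday is July 6, 2019.
Next Friday: July 12, 2019.
The following Saturday is July 13, 2019.
Next Friday: July 19, 2019.
Next Saturday: July 20, 2019.
The following Friday is July 26, 2019.

July 26, 2019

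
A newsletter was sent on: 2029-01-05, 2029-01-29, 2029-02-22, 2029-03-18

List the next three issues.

2029-04-11, 2029-05-05, 2029-05-29

Every event comes 24 days after the last (24, 24, 24).
2029-03-18 + 24 days = 2029-04-11.
2029-04-11 + 24 days = 2029-05-05.
2029-05-05 + 24 days = 2029-05-29.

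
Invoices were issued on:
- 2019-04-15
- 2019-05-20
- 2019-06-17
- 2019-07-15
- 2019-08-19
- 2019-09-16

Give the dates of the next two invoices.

2019-10-21, 2019-11-18

All dates are Mondays, 35, 28, 28, 35, 28 days apart.
Specifically, the 3rd Monday of each month.
October 2019 — 3rd Monday is 2019-10-21.
November 2019 — 3rd Monday is 2019-11-18.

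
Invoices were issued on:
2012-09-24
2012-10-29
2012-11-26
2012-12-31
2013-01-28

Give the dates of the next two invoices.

Every date is a Monday; gaps 35, 28, 35, 28 days.
Each is the last Monday of its month (at least one falls on the 29th or later, ruling out '4th Monday').
Last Monday of February 2013: 2013-02-25.
Last Monday of March 2013: 2013-03-25.

2013-02-25, 2013-03-25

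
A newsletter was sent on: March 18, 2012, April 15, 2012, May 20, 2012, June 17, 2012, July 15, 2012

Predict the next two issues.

These are Sundays at 28- or 35-day spacing (28, 35, 28, 28).
The pattern: 3rd Sunday of the month.
3rd Sunday of August 2012: August 19, 2012.
September 2012 — 3rd Sunday is September 16, 2012.

August 19, 2012; September 16, 2012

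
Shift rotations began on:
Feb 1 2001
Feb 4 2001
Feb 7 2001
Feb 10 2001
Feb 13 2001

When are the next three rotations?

Feb 16 2001, Feb 19 2001, Feb 22 2001

The spacing is 3, 3, 3, 3 days — always 3 days.
Feb 13 2001 + 3 days = Feb 16 2001.
Feb 16 2001 + 3 days = Feb 19 2001.
Feb 19 2001 + 3 days = Feb 22 2001.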